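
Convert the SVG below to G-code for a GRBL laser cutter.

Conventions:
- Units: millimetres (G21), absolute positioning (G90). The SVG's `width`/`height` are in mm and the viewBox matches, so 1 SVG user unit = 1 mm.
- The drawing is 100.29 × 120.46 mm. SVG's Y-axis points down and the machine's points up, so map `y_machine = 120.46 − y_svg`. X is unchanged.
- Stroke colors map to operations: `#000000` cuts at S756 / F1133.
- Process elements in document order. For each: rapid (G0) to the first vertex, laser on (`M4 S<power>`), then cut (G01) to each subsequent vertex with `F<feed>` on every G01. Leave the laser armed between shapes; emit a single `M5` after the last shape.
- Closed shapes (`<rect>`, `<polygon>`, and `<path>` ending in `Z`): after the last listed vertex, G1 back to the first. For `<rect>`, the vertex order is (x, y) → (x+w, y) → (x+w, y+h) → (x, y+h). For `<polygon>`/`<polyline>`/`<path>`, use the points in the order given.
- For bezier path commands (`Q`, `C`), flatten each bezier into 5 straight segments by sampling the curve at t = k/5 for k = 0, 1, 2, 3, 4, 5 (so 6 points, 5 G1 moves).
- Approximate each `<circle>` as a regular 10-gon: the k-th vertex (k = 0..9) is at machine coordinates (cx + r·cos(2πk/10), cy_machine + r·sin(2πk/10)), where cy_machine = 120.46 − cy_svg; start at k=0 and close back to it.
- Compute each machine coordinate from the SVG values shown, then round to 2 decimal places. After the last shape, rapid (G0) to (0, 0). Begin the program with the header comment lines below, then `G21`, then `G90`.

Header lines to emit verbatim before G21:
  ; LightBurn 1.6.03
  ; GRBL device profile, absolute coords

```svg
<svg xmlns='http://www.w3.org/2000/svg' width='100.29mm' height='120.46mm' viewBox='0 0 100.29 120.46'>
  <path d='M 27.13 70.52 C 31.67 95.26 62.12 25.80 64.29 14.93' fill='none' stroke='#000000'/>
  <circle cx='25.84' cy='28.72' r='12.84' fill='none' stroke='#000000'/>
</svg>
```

Since the viewBox matches the mm dimensions, user units are millimetres directly. The only transform is the Y-flip y_m = 120.46 − y_svg.

Shape 1 is a cubic bezier drawn with `<path>`. Its stroke #000000 means cut at S756, F1133. After flipping Y the toolpath is (27.13,49.94) → (32.53,45.18) → (41.55,55.69) → (51.58,74.14) → (60.03,93.20) → (64.29,105.53).

Shape 2 is a circle drawn with `<circle>`. Its stroke #000000 means cut at S756, F1133. After flipping Y the toolpath is (38.68,91.74) → (36.23,99.29) → (29.81,103.95) → (21.87,103.95) → (15.45,99.29) → (13.00,91.74) → (15.45,84.19) → (21.87,79.53) → (29.81,79.53) → (36.23,84.19) → (38.68,91.74), returning to the start.

; LightBurn 1.6.03
; GRBL device profile, absolute coords
G21
G90
G0 X27.13 Y49.94
M4 S756
G01 X32.53 Y45.18 F1133
G01 X41.55 Y55.69 F1133
G01 X51.58 Y74.14 F1133
G01 X60.03 Y93.20 F1133
G01 X64.29 Y105.53 F1133
G0 X38.68 Y91.74
M4 S756
G01 X36.23 Y99.29 F1133
G01 X29.81 Y103.95 F1133
G01 X21.87 Y103.95 F1133
G01 X15.45 Y99.29 F1133
G01 X13.00 Y91.74 F1133
G01 X15.45 Y84.19 F1133
G01 X21.87 Y79.53 F1133
G01 X29.81 Y79.53 F1133
G01 X36.23 Y84.19 F1133
G01 X38.68 Y91.74 F1133
M5
G0 X0.00 Y0.00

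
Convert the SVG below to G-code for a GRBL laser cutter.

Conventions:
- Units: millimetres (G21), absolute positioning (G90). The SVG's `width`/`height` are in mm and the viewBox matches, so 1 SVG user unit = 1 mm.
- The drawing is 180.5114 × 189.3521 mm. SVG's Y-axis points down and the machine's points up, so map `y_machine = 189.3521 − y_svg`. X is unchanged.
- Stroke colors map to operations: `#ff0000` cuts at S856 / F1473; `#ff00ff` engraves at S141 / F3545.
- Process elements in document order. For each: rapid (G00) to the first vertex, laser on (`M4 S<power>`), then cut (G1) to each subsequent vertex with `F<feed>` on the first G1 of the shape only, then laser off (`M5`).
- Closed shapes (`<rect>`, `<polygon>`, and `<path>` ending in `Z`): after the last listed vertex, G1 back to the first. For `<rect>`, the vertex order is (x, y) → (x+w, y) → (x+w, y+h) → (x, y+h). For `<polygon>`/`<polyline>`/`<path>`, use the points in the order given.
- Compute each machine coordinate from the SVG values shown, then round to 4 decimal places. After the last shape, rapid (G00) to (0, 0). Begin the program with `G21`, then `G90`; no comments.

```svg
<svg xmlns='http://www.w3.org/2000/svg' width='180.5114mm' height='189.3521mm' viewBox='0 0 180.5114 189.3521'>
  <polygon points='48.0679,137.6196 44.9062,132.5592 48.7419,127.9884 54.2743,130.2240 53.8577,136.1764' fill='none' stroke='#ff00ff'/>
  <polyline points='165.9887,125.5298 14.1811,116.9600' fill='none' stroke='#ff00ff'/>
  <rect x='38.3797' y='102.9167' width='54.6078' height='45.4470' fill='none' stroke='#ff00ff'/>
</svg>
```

G21
G90
G00 X48.0679 Y51.7325
M4 S141
G1 X44.9062 Y56.7929 F3545
G1 X48.7419 Y61.3637
G1 X54.2743 Y59.1281
G1 X53.8577 Y53.1757
G1 X48.0679 Y51.7325
M5
G00 X165.9887 Y63.8223
M4 S141
G1 X14.1811 Y72.3921 F3545
M5
G00 X38.3797 Y86.4354
M4 S141
G1 X92.9875 Y86.4354 F3545
G1 X92.9875 Y40.9884
G1 X38.3797 Y40.9884
G1 X38.3797 Y86.4354
M5
G00 X0.0000 Y0.0000

1 u = 1 mm; y_m = 189.3521 − y.

[1] `<polygon>` regular polygon, #ff00ff→engrave S141 F3545: (48.0679,51.7325) → (44.9062,56.7929) → (48.7419,61.3637) → (54.2743,59.1281) → (53.8577,53.1757) → (48.0679,51.7325) (closed)

[2] `<polyline>` line segment, #ff00ff→engrave S141 F3545: (165.9887,63.8223) → (14.1811,72.3921)

[3] `<rect>` rectangle, #ff00ff→engrave S141 F3545: (38.3797,86.4354) → (92.9875,86.4354) → (92.9875,40.9884) → (38.3797,40.9884) → (38.3797,86.4354) (closed)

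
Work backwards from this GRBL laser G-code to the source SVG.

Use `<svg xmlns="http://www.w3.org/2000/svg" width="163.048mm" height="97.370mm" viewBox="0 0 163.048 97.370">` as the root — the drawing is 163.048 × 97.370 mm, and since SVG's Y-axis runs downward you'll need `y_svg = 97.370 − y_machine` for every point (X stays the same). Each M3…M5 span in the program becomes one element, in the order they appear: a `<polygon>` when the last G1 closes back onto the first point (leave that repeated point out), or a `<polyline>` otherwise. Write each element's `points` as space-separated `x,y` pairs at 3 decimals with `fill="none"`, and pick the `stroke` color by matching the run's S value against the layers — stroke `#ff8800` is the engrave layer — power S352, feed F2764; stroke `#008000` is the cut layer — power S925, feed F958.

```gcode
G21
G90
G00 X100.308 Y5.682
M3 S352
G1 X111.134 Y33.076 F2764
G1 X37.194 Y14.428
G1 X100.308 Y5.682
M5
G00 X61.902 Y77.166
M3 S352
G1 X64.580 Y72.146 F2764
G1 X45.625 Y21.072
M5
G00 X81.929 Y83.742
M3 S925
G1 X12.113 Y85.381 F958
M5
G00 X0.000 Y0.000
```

<svg xmlns="http://www.w3.org/2000/svg" width="163.048mm" height="97.370mm" viewBox="0 0 163.048 97.370">
  <polygon points="100.308,91.688 111.134,64.294 37.194,82.942" fill="none" stroke="#ff8800"/>
  <polyline points="61.902,20.204 64.580,25.224 45.625,76.298" fill="none" stroke="#ff8800"/>
  <polyline points="81.929,13.628 12.113,11.989" fill="none" stroke="#008000"/>
</svg>

Each laser-on run becomes one SVG element. Flip Y back into SVG space with y_svg = 97.370 − y_machine.

Run 1: power S352 maps to stroke `#ff8800` (engrave). The run returns to its start, so emit a `<polygon>` with points (Y-flipped): 100.308,91.688 111.134,64.294 37.194,82.942.

Run 2: S352 ⇒ engrave layer `#ff8800`. The run is open, so emit a `<polyline>` with points (Y-flipped): 61.902,20.204 64.580,25.224 45.625,76.298.

Run 3: the run's S925 means `#008000` (cut). The run is open, so emit a `<polyline>` with points (Y-flipped): 81.929,13.628 12.113,11.989.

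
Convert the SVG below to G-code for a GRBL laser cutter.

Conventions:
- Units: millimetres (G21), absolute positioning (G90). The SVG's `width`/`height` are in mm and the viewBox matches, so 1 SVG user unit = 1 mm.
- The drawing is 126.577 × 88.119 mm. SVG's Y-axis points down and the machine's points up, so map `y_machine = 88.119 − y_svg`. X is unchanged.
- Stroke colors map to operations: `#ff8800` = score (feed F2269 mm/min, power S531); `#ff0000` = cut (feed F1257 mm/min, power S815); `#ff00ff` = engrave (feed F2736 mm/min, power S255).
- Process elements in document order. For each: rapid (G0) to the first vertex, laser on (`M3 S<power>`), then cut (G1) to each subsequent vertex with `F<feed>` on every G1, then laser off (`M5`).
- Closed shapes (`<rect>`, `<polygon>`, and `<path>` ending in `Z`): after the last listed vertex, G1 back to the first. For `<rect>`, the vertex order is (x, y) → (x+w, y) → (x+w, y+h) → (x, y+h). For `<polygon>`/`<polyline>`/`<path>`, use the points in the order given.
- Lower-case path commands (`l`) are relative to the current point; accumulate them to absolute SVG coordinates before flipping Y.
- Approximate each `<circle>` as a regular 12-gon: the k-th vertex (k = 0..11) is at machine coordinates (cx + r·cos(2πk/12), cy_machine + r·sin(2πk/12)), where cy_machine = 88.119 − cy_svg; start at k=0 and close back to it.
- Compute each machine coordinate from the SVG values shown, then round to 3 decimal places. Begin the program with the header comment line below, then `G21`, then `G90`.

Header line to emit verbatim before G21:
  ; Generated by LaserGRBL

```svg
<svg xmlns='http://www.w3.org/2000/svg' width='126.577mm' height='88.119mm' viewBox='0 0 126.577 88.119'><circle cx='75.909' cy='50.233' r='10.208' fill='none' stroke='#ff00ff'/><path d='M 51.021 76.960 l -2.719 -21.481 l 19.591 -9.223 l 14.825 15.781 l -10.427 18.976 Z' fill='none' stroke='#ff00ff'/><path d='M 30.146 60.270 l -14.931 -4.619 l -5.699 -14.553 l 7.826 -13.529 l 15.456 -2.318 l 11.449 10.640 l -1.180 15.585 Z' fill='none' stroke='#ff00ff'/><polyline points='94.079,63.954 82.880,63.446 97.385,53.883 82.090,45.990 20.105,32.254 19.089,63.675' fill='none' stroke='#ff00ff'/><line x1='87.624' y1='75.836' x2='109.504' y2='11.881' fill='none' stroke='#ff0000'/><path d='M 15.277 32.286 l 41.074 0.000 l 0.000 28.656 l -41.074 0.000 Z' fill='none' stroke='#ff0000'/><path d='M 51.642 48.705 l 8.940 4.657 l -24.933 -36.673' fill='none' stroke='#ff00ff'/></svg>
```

viewBox `0 0 126.577 88.119` with mm width/height → 1 unit = 1 mm. Flip: y_m = 88.119 − y_svg.

**Shape 1** — `<circle>` circle, stroke `#ff00ff` → engrave (S255, F2736). Machine vertices: (86.117,37.886) → (84.749,42.990) → (81.013,46.726) → (75.909,48.094) → (70.805,46.726) → (67.069,42.990) → (65.701,37.886) → (67.069,32.782) → (70.805,29.046) → (75.909,27.678) → (81.013,29.046) → (84.749,32.782) → (86.117,37.886). Closed: final G1 returns to the first vertex.

**Shape 2** — `<path>` regular polygon, stroke `#ff00ff` → engrave (S255, F2736). Machine vertices: (51.021,11.159) → (48.302,32.640) → (67.893,41.863) → (82.718,26.082) → (72.291,7.106) → (51.021,11.159). Closed: final G1 returns to the first vertex.

**Shape 3** — `<path>` regular polygon, stroke `#ff00ff` → engrave (S255, F2736). Machine vertices: (30.146,27.849) → (15.215,32.468) → (9.516,47.021) → (17.342,60.550) → (32.798,62.868) → (44.247,52.228) → (43.067,36.643) → (30.146,27.849). Closed: final G1 returns to the first vertex.

**Shape 4** — `<polyline>` open polyline, stroke `#ff00ff` → engrave (S255, F2736). Machine vertices: (94.079,24.165) → (82.880,24.673) → (97.385,34.236) → (82.090,42.129) → (20.105,55.865) → (19.089,24.444). Open path.

**Shape 5** — `<line>` line segment, stroke `#ff0000` → cut (S815, F1257). Machine vertices: (87.624,12.283) → (109.504,76.238). Open path.

**Shape 6** — `<path>` rectangle, stroke `#ff0000` → cut (S815, F1257). Machine vertices: (15.277,55.833) → (56.351,55.833) → (56.351,27.177) → (15.277,27.177) → (15.277,55.833). Closed: final G1 returns to the first vertex.

**Shape 7** — `<path>` open polyline, stroke `#ff00ff` → engrave (S255, F2736). Machine vertices: (51.642,39.414) → (60.582,34.757) → (35.649,71.430). Open path.

; Generated by LaserGRBL
G21
G90
G0 X86.117 Y37.886
M3 S255
G1 X84.749 Y42.990 F2736
G1 X81.013 Y46.726 F2736
G1 X75.909 Y48.094 F2736
G1 X70.805 Y46.726 F2736
G1 X67.069 Y42.990 F2736
G1 X65.701 Y37.886 F2736
G1 X67.069 Y32.782 F2736
G1 X70.805 Y29.046 F2736
G1 X75.909 Y27.678 F2736
G1 X81.013 Y29.046 F2736
G1 X84.749 Y32.782 F2736
G1 X86.117 Y37.886 F2736
M5
G0 X51.021 Y11.159
M3 S255
G1 X48.302 Y32.640 F2736
G1 X67.893 Y41.863 F2736
G1 X82.718 Y26.082 F2736
G1 X72.291 Y7.106 F2736
G1 X51.021 Y11.159 F2736
M5
G0 X30.146 Y27.849
M3 S255
G1 X15.215 Y32.468 F2736
G1 X9.516 Y47.021 F2736
G1 X17.342 Y60.550 F2736
G1 X32.798 Y62.868 F2736
G1 X44.247 Y52.228 F2736
G1 X43.067 Y36.643 F2736
G1 X30.146 Y27.849 F2736
M5
G0 X94.079 Y24.165
M3 S255
G1 X82.880 Y24.673 F2736
G1 X97.385 Y34.236 F2736
G1 X82.090 Y42.129 F2736
G1 X20.105 Y55.865 F2736
G1 X19.089 Y24.444 F2736
M5
G0 X87.624 Y12.283
M3 S815
G1 X109.504 Y76.238 F1257
M5
G0 X15.277 Y55.833
M3 S815
G1 X56.351 Y55.833 F1257
G1 X56.351 Y27.177 F1257
G1 X15.277 Y27.177 F1257
G1 X15.277 Y55.833 F1257
M5
G0 X51.642 Y39.414
M3 S255
G1 X60.582 Y34.757 F2736
G1 X35.649 Y71.430 F2736
M5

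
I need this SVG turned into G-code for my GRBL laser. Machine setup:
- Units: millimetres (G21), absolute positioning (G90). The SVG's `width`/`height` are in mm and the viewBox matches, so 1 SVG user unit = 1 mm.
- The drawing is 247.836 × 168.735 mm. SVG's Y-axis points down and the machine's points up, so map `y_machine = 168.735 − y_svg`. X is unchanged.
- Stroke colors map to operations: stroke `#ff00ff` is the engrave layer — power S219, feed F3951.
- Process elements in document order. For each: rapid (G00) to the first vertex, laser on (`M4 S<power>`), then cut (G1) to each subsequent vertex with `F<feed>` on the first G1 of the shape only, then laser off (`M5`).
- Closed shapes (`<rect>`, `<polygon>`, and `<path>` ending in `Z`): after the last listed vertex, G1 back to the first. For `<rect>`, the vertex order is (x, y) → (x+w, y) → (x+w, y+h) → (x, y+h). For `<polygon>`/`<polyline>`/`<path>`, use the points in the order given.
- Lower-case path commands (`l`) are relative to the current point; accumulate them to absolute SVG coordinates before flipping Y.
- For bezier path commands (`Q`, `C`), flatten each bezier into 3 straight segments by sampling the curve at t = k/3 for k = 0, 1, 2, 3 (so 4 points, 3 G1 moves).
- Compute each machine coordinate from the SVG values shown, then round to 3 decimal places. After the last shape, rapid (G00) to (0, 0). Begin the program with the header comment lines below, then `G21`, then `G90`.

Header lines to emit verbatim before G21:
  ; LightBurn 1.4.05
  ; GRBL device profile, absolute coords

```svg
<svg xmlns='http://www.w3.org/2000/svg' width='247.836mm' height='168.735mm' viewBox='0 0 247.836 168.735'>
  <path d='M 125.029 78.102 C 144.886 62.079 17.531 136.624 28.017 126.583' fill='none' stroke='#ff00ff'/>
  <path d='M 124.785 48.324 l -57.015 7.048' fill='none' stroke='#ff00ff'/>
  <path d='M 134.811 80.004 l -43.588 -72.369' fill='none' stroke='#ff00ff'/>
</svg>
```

; LightBurn 1.4.05
; GRBL device profile, absolute coords
G21
G90
G00 X125.029 Y90.633
M4 S219
G1 X106.373 Y82.954 F3951
G1 X52.920 Y53.819
G1 X28.017 Y42.152
M5
G00 X124.785 Y120.411
M4 S219
G1 X67.770 Y113.363 F3951
M5
G00 X134.811 Y88.731
M4 S219
G1 X91.223 Y161.100 F3951
M5
G00 X0.000 Y0.000

1 u = 1 mm; y_m = 168.735 − y.

[1] `<path>` cubic bezier, #ff00ff→engrave S219 F3951: (125.029,90.633) → (106.373,82.954) → (52.920,53.819) → (28.017,42.152)

[2] `<path>` line segment, #ff00ff→engrave S219 F3951: (124.785,120.411) → (67.770,113.363)

[3] `<path>` line segment, #ff00ff→engrave S219 F3951: (134.811,88.731) → (91.223,161.100)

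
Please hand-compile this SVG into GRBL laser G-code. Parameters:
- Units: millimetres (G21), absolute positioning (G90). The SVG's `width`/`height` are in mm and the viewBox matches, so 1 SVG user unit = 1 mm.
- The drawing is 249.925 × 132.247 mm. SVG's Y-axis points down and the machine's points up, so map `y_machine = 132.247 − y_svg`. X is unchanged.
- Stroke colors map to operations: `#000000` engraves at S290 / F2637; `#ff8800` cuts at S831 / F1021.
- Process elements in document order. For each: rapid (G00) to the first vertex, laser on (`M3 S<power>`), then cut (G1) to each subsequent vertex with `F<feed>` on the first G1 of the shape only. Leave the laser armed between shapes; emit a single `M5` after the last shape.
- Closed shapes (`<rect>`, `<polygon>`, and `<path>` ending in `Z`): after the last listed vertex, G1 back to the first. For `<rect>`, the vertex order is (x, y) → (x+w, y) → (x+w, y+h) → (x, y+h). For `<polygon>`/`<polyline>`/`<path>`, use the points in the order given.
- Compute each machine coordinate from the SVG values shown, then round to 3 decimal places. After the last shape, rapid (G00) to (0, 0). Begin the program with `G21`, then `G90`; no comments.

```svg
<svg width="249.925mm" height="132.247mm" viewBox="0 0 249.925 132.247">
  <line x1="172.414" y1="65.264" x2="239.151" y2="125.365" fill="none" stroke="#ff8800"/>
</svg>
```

G21
G90
G00 X172.414 Y66.983
M3 S831
G1 X239.151 Y6.882 F1021
M5
G00 X0.000 Y0.000

1 u = 1 mm; y_m = 132.247 − y.

[1] `<line>` line segment, #ff8800→cut S831 F1021: (172.414,66.983) → (239.151,6.882)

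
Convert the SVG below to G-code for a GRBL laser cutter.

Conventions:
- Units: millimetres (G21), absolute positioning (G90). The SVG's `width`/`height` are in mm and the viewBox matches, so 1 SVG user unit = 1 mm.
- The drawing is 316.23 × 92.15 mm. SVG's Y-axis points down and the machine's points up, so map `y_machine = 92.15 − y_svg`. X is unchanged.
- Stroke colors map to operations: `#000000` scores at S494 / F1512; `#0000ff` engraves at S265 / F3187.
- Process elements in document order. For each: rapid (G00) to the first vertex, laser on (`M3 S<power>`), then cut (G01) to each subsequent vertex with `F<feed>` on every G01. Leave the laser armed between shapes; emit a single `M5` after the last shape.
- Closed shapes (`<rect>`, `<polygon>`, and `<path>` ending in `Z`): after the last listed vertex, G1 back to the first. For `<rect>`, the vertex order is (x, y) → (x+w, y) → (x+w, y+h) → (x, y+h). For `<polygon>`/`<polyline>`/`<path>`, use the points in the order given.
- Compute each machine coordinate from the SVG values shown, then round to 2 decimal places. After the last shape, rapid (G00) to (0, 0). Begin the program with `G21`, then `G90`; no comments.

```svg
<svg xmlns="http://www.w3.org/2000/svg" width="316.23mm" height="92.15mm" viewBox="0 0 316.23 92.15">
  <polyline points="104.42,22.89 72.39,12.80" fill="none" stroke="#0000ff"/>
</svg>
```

viewBox `0 0 316.23 92.15` with mm width/height → 1 unit = 1 mm. Flip: y_m = 92.15 − y_svg.

**Shape 1** — `<polyline>` line segment, stroke `#0000ff` → engrave (S265, F3187). Machine vertices: (104.42,69.26) → (72.39,79.35). Open path.

G21
G90
G00 X104.42 Y69.26
M3 S265
G01 X72.39 Y79.35 F3187
M5
G00 X0.00 Y0.00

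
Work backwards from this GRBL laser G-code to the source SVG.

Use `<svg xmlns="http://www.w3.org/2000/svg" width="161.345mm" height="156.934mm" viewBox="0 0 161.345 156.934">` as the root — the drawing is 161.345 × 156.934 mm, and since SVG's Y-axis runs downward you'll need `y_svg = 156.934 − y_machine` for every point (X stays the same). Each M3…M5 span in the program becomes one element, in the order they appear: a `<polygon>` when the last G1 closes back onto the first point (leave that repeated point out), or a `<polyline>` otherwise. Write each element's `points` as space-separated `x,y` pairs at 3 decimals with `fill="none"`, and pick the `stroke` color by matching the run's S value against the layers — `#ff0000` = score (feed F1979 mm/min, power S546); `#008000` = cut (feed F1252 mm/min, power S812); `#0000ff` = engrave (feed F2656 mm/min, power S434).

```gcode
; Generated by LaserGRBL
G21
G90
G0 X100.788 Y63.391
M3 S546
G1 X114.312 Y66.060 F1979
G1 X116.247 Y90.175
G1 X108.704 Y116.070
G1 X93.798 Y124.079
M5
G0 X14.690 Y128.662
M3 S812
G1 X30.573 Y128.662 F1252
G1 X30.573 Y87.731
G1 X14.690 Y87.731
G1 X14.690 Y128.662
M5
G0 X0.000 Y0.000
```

<svg xmlns="http://www.w3.org/2000/svg" width="161.345mm" height="156.934mm" viewBox="0 0 161.345 156.934">
  <polyline points="100.788,93.543 114.312,90.874 116.247,66.759 108.704,40.864 93.798,32.855" fill="none" stroke="#ff0000"/>
  <polygon points="14.690,28.272 30.573,28.272 30.573,69.203 14.690,69.203" fill="none" stroke="#008000"/>
</svg>

Each laser-on run becomes one SVG element. Flip Y back into SVG space with y_svg = 156.934 − y_machine.

Run 1: S546 ⇒ score layer `#ff0000`. The run is open, so emit a `<polyline>` with points (Y-flipped): 100.788,93.543 114.312,90.874 116.247,66.759 108.704,40.864 93.798,32.855.

Run 2: the run's S812 means `#008000` (cut). The run returns to its start, so emit a `<polygon>` with points (Y-flipped): 14.690,28.272 30.573,28.272 30.573,69.203 14.690,69.203.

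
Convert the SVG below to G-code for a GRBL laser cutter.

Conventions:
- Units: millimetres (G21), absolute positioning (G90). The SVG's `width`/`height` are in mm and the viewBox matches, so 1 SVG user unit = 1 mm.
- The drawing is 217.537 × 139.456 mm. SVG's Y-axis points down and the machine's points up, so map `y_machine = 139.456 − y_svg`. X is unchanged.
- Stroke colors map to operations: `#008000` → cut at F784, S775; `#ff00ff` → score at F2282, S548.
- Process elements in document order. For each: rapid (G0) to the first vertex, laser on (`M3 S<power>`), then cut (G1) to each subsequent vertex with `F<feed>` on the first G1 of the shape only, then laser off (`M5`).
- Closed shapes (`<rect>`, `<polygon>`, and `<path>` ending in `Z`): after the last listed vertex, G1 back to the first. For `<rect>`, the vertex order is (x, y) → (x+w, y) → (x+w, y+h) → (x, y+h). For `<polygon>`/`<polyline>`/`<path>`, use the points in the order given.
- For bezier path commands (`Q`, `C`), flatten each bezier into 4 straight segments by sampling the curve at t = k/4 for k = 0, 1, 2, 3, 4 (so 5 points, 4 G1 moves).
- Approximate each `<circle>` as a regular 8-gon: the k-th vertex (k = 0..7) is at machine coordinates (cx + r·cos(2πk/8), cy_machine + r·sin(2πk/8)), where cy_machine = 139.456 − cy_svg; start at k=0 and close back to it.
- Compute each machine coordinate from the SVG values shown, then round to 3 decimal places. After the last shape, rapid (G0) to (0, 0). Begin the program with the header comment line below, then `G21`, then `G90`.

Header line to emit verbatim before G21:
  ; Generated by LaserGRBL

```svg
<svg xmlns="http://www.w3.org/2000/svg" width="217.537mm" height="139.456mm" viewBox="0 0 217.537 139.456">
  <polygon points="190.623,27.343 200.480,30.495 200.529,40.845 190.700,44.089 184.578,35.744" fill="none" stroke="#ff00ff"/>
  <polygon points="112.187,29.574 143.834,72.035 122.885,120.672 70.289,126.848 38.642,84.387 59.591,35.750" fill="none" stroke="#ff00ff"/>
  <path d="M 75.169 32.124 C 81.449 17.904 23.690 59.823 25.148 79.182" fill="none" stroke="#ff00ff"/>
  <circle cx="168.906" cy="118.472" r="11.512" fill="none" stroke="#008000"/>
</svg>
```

; Generated by LaserGRBL
G21
G90
G0 X190.623 Y112.113
M3 S548
G1 X200.480 Y108.961 F2282
G1 X200.529 Y98.611
G1 X190.700 Y95.367
G1 X184.578 Y103.712
G1 X190.623 Y112.113
M5
G0 X112.187 Y109.882
M3 S548
G1 X143.834 Y67.421 F2282
G1 X122.885 Y18.784
G1 X70.289 Y12.608
G1 X38.642 Y55.069
G1 X59.591 Y103.706
G1 X112.187 Y109.882
M5
G0 X75.169 Y107.332
M3 S548
G1 X69.798 Y108.701 F2282
G1 X51.967 Y96.395
G1 X33.232 Y77.794
G1 X25.148 Y60.274
M5
G0 X180.418 Y20.984
M3 S775
G1 X177.046 Y29.124 F784
G1 X168.906 Y32.496
G1 X160.766 Y29.124
G1 X157.394 Y20.984
G1 X160.766 Y12.844
G1 X168.906 Y9.472
G1 X177.046 Y12.844
G1 X180.418 Y20.984
M5
G0 X0.000 Y0.000

Since the viewBox matches the mm dimensions, user units are millimetres directly. The only transform is the Y-flip y_m = 139.456 − y_svg.

Shape 1 is a regular polygon drawn with `<polygon>`. Its stroke #ff00ff means score at S548, F2282. After flipping Y the toolpath is (190.623,112.113) → (200.480,108.961) → (200.529,98.611) → (190.700,95.367) → (184.578,103.712) → (190.623,112.113), returning to the start.

Shape 2 is a regular polygon drawn with `<polygon>`. Its stroke #ff00ff means score at S548, F2282. After flipping Y the toolpath is (112.187,109.882) → (143.834,67.421) → (122.885,18.784) → (70.289,12.608) → (38.642,55.069) → (59.591,103.706) → (112.187,109.882), returning to the start.

Shape 3 is a cubic bezier drawn with `<path>`. Its stroke #ff00ff means score at S548, F2282. After flipping Y the toolpath is (75.169,107.332) → (69.798,108.701) → (51.967,96.395) → (33.232,77.794) → (25.148,60.274).

Shape 4 is a circle drawn with `<circle>`. Its stroke #008000 means cut at S775, F784. After flipping Y the toolpath is (180.418,20.984) → (177.046,29.124) → (168.906,32.496) → (160.766,29.124) → (157.394,20.984) → (160.766,12.844) → (168.906,9.472) → (177.046,12.844) → (180.418,20.984), returning to the start.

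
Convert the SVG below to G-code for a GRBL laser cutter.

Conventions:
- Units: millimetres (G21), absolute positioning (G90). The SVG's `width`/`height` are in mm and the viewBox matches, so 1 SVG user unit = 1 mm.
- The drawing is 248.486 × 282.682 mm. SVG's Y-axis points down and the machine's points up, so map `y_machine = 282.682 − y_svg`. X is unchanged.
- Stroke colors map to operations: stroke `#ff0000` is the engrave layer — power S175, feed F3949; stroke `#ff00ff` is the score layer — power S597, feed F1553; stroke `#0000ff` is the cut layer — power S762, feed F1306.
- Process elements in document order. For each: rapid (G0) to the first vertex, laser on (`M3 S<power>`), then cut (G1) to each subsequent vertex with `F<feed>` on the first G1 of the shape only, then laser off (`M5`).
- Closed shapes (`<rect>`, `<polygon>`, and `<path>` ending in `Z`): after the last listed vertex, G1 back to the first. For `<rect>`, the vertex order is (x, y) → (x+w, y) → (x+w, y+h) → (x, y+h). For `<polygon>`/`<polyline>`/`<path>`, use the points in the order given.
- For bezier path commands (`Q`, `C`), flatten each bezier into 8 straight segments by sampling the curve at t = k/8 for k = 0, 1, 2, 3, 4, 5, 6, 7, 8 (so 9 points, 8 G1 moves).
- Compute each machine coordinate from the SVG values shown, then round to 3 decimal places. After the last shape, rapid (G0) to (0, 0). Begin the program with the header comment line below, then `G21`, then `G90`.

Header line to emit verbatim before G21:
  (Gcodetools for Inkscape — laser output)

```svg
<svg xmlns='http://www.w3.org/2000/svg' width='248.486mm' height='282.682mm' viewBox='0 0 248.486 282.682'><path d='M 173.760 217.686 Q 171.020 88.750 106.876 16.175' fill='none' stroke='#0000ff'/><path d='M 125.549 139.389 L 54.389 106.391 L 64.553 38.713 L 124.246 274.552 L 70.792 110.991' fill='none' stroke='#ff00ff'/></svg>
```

(Gcodetools for Inkscape — laser output)
G21
G90
G0 X173.760 Y64.996
M3 S762
G1 X172.116 Y96.349 F1306
G1 X168.552 Y125.941
G1 X163.070 Y153.772
G1 X155.669 Y179.842
G1 X146.349 Y204.150
G1 X135.110 Y226.697
G1 X121.953 Y247.483
G1 X106.876 Y266.507
M5
G0 X125.549 Y143.293
M3 S597
G1 X54.389 Y176.291 F1553
G1 X64.553 Y243.969
G1 X124.246 Y8.130
G1 X70.792 Y171.691
M5
G0 X0.000 Y0.000

Since the viewBox matches the mm dimensions, user units are millimetres directly. The only transform is the Y-flip y_m = 282.682 − y_svg.

Shape 1 is a quadratic bezier drawn with `<path>`. Its stroke #0000ff means cut at S762, F1306. After flipping Y the toolpath is (173.760,64.996) → (172.116,96.349) → (168.552,125.941) → (163.070,153.772) → (155.669,179.842) → (146.349,204.150) → (135.110,226.697) → (121.953,247.483) → (106.876,266.507).

Shape 2 is a open polyline drawn with `<path>`. Its stroke #ff00ff means score at S597, F1553. After flipping Y the toolpath is (125.549,143.293) → (54.389,176.291) → (64.553,243.969) → (124.246,8.130) → (70.792,171.691).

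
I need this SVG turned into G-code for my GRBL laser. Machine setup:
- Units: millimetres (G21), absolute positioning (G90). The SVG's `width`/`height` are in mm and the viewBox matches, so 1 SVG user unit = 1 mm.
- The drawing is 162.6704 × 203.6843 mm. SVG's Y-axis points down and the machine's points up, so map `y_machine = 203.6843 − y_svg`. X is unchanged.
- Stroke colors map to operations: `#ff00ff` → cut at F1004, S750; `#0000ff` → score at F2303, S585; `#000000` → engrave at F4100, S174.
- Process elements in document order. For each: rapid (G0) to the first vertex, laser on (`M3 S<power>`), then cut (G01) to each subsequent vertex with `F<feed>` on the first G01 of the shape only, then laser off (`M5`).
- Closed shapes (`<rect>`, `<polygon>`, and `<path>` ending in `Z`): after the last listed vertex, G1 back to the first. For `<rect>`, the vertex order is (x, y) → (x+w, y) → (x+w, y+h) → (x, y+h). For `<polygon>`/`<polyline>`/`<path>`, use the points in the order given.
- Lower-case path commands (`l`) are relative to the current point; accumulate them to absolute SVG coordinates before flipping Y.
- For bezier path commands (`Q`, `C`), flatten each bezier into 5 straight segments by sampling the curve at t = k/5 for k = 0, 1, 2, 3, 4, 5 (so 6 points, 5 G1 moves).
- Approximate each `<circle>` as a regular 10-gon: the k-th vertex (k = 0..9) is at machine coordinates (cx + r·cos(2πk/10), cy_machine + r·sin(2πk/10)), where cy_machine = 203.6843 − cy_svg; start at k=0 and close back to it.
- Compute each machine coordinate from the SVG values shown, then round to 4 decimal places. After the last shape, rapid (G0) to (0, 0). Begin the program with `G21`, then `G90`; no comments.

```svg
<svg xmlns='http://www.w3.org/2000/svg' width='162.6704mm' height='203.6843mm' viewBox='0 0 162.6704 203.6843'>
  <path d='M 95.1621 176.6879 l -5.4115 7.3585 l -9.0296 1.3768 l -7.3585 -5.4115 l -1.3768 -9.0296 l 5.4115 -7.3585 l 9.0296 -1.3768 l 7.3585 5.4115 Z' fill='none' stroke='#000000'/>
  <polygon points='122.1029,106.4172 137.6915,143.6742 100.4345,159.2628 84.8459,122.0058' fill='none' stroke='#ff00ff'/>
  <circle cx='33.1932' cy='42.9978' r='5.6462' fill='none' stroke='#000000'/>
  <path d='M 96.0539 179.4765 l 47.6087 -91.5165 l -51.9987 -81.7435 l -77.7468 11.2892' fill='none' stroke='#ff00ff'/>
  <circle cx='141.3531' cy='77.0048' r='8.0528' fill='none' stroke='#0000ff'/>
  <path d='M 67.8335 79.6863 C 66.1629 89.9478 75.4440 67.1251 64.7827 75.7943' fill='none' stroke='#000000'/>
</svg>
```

1 u = 1 mm; y_m = 203.6843 − y.

[1] `<path>` regular polygon, #000000→engrave S174 F4100: (95.1621,26.9964) → (89.7506,19.6379) → (80.7210,18.2611) → (73.3625,23.6726) → (71.9857,32.7022) → (77.3972,40.0607) → (86.4268,41.4375) → (93.7853,36.0260) → (95.1621,26.9964) (closed)

[2] `<polygon>` regular polygon, #ff00ff→cut S750 F1004: (122.1029,97.2671) → (137.6915,60.0101) → (100.4345,44.4215) → (84.8459,81.6785) → (122.1029,97.2671) (closed)

[3] `<circle>` circle, #000000→engrave S174 F4100: (38.8394,160.6865) → (37.7611,164.0053) → (34.9380,166.0564) → (31.4484,166.0564) → (28.6253,164.0053) → (27.5470,160.6865) → (28.6253,157.3677) → (31.4484,155.3166) → (34.9380,155.3166) → (37.7611,157.3677) → (38.8394,160.6865) (closed)

[4] `<path>` open polyline, #ff00ff→cut S750 F1004: (96.0539,24.2078) → (143.6626,115.7243) → (91.6639,197.4678) → (13.9171,186.1786)

[5] `<circle>` circle, #0000ff→score S585 F2303: (149.4059,126.6795) → (147.8680,131.4128) → (143.8416,134.3382) → (138.8646,134.3382) → (134.8382,131.4128) → (133.3003,126.6795) → (134.8382,121.9462) → (138.8646,119.0208) → (143.8416,119.0208) → (147.8680,121.9462) → (149.4059,126.6795) (closed)

[6] `<path>` cubic bezier, #000000→engrave S174 F4100: (67.8335,123.9980) → (67.8982,121.2946) → (69.1084,123.4317) → (69.9811,127.3098) → (69.0335,129.8291) → (64.7827,127.8900)

G21
G90
G0 X95.1621 Y26.9964
M3 S174
G01 X89.7506 Y19.6379 F4100
G01 X80.7210 Y18.2611
G01 X73.3625 Y23.6726
G01 X71.9857 Y32.7022
G01 X77.3972 Y40.0607
G01 X86.4268 Y41.4375
G01 X93.7853 Y36.0260
G01 X95.1621 Y26.9964
M5
G0 X122.1029 Y97.2671
M3 S750
G01 X137.6915 Y60.0101 F1004
G01 X100.4345 Y44.4215
G01 X84.8459 Y81.6785
G01 X122.1029 Y97.2671
M5
G0 X38.8394 Y160.6865
M3 S174
G01 X37.7611 Y164.0053 F4100
G01 X34.9380 Y166.0564
G01 X31.4484 Y166.0564
G01 X28.6253 Y164.0053
G01 X27.5470 Y160.6865
G01 X28.6253 Y157.3677
G01 X31.4484 Y155.3166
G01 X34.9380 Y155.3166
G01 X37.7611 Y157.3677
G01 X38.8394 Y160.6865
M5
G0 X96.0539 Y24.2078
M3 S750
G01 X143.6626 Y115.7243 F1004
G01 X91.6639 Y197.4678
G01 X13.9171 Y186.1786
M5
G0 X149.4059 Y126.6795
M3 S585
G01 X147.8680 Y131.4128 F2303
G01 X143.8416 Y134.3382
G01 X138.8646 Y134.3382
G01 X134.8382 Y131.4128
G01 X133.3003 Y126.6795
G01 X134.8382 Y121.9462
G01 X138.8646 Y119.0208
G01 X143.8416 Y119.0208
G01 X147.8680 Y121.9462
G01 X149.4059 Y126.6795
M5
G0 X67.8335 Y123.9980
M3 S174
G01 X67.8982 Y121.2946 F4100
G01 X69.1084 Y123.4317
G01 X69.9811 Y127.3098
G01 X69.0335 Y129.8291
G01 X64.7827 Y127.8900
M5
G0 X0.0000 Y0.0000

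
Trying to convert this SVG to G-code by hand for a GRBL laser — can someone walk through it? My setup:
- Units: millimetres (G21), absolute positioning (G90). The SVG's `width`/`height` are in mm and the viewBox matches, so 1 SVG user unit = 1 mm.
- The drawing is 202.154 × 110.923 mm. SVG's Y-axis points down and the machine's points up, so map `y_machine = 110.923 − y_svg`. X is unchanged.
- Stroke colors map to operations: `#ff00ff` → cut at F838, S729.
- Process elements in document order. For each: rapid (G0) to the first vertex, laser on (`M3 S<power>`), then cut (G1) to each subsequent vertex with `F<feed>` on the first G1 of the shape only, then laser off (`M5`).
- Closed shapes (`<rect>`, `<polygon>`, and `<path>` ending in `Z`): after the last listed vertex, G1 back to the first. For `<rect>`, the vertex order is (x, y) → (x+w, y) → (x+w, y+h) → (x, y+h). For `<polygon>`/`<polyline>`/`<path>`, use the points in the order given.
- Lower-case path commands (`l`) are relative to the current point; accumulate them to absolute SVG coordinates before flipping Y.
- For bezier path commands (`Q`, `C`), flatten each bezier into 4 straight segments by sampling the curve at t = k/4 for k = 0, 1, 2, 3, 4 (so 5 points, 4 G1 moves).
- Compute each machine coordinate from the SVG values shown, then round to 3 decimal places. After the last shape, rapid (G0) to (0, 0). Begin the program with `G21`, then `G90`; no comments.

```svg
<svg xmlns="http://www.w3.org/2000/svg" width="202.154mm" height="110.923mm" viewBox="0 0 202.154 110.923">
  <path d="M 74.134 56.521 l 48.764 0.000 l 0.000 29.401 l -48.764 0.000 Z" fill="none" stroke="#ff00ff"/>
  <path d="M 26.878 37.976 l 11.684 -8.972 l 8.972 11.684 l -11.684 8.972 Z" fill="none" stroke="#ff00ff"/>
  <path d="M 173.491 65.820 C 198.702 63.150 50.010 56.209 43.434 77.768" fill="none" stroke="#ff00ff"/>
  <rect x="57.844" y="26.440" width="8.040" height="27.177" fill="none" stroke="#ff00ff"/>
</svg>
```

G21
G90
G0 X74.134 Y54.402
M3 S729
G1 X122.898 Y54.402 F838
G1 X122.898 Y25.001
G1 X74.134 Y25.001
G1 X74.134 Y54.402
M5
G0 X26.878 Y72.947
M3 S729
G1 X38.562 Y81.919 F838
G1 X47.534 Y70.235
G1 X35.850 Y61.263
G1 X26.878 Y72.947
M5
G0 X173.491 Y45.103
M3 S729
G1 X164.730 Y47.394 F838
G1 X120.383 Y48.215
G1 X70.075 Y44.493
G1 X43.434 Y33.155
M5
G0 X57.844 Y84.483
M3 S729
G1 X65.884 Y84.483 F838
G1 X65.884 Y57.306
G1 X57.844 Y57.306
G1 X57.844 Y84.483
M5
G0 X0.000 Y0.000

viewBox `0 0 202.154 110.923` with mm width/height → 1 unit = 1 mm. Flip: y_m = 110.923 − y_svg.

**Shape 1** — `<path>` rectangle, stroke `#ff00ff` → cut (S729, F838). Machine vertices: (74.134,54.402) → (122.898,54.402) → (122.898,25.001) → (74.134,25.001) → (74.134,54.402). Closed: final G1 returns to the first vertex.

**Shape 2** — `<path>` regular polygon, stroke `#ff00ff` → cut (S729, F838). Machine vertices: (26.878,72.947) → (38.562,81.919) → (47.534,70.235) → (35.850,61.263) → (26.878,72.947). Closed: final G1 returns to the first vertex.

**Shape 3** — `<path>` cubic bezier, stroke `#ff00ff` → cut (S729, F838). Control points (SVG): P0=(173.491,65.820), P1=(198.702,63.150), P2=(50.010,56.209), P3=(43.434,77.768); sampled at t=k/4. Machine vertices: (173.491,45.103) → (164.730,47.394) → (120.383,48.215) → (70.075,44.493) → (43.434,33.155). Open path.

**Shape 4** — `<rect>` rectangle, stroke `#ff00ff` → cut (S729, F838). Machine vertices: (57.844,84.483) → (65.884,84.483) → (65.884,57.306) → (57.844,57.306) → (57.844,84.483). Closed: final G1 returns to the first vertex.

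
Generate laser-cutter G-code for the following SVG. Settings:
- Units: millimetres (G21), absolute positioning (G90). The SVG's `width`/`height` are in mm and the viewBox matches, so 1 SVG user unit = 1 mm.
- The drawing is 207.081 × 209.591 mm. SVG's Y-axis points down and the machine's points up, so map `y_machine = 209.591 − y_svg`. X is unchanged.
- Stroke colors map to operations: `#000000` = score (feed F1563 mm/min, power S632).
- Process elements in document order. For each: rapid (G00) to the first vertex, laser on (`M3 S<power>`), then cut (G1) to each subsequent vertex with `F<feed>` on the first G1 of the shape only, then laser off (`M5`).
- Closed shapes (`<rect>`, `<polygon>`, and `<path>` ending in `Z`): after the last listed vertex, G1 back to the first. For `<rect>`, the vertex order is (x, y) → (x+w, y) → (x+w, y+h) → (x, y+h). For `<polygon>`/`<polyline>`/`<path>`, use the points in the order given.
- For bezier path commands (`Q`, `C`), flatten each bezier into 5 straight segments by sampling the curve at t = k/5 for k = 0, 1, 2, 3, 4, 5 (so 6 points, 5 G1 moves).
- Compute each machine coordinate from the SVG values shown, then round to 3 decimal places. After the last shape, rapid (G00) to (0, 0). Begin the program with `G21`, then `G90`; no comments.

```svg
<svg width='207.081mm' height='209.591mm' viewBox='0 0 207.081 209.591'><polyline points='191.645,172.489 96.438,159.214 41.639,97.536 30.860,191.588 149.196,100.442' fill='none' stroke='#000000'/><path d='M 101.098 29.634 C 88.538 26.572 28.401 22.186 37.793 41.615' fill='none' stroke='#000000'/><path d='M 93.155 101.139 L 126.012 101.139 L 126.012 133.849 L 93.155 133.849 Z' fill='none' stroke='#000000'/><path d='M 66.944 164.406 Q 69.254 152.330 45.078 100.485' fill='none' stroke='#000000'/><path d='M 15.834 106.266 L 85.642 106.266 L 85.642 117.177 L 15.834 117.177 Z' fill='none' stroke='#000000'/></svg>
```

G21
G90
G00 X191.645 Y37.102
M3 S632
G1 X96.438 Y50.377 F1563
G1 X41.639 Y112.055
G1 X30.860 Y18.003
G1 X149.196 Y109.149
M5
G00 X101.098 Y179.957
M3 S632
G1 X88.790 Y181.752 F1563
G1 X70.684 Y182.658
G1 X52.402 Y181.468
G1 X39.564 Y176.977
G1 X37.793 Y167.976
M5
G00 X93.155 Y108.452
M3 S632
G1 X126.012 Y108.452 F1563
G1 X126.012 Y75.742
G1 X93.155 Y75.742
G1 X93.155 Y108.452
M5
G00 X66.944 Y45.185
M3 S632
G1 X66.809 Y51.606 F1563
G1 X64.554 Y61.209
G1 X60.181 Y73.993
G1 X53.689 Y89.959
G1 X45.078 Y109.106
M5
G00 X15.834 Y103.325
M3 S632
G1 X85.642 Y103.325 F1563
G1 X85.642 Y92.414
G1 X15.834 Y92.414
G1 X15.834 Y103.325
M5
G00 X0.000 Y0.000

Since the viewBox matches the mm dimensions, user units are millimetres directly. The only transform is the Y-flip y_m = 209.591 − y_svg.

Shape 1 is a open polyline drawn with `<polyline>`. Its stroke #000000 means score at S632, F1563. After flipping Y the toolpath is (191.645,37.102) → (96.438,50.377) → (41.639,112.055) → (30.860,18.003) → (149.196,109.149).

Shape 2 is a cubic bezier drawn with `<path>`. Its stroke #000000 means score at S632, F1563. After flipping Y the toolpath is (101.098,179.957) → (88.790,181.752) → (70.684,182.658) → (52.402,181.468) → (39.564,176.977) → (37.793,167.976).

Shape 3 is a rectangle drawn with `<path>`. Its stroke #000000 means score at S632, F1563. After flipping Y the toolpath is (93.155,108.452) → (126.012,108.452) → (126.012,75.742) → (93.155,75.742) → (93.155,108.452), returning to the start.

Shape 4 is a quadratic bezier drawn with `<path>`. Its stroke #000000 means score at S632, F1563. After flipping Y the toolpath is (66.944,45.185) → (66.809,51.606) → (64.554,61.209) → (60.181,73.993) → (53.689,89.959) → (45.078,109.106).

Shape 5 is a rectangle drawn with `<path>`. Its stroke #000000 means score at S632, F1563. After flipping Y the toolpath is (15.834,103.325) → (85.642,103.325) → (85.642,92.414) → (15.834,92.414) → (15.834,103.325), returning to the start.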